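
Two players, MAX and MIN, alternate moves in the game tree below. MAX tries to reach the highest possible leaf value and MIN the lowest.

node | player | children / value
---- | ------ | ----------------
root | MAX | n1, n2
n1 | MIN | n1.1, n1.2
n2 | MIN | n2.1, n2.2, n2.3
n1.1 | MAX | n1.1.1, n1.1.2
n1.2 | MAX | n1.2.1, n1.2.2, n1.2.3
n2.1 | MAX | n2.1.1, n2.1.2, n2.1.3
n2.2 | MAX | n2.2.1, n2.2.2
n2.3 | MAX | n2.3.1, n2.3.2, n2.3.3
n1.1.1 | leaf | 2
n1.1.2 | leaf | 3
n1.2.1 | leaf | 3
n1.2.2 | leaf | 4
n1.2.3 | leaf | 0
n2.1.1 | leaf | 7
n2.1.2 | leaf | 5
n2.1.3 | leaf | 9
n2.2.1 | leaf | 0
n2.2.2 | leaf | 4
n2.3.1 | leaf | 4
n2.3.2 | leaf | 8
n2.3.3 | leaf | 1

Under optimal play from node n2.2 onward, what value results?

4

n2.2 (MAX): max(0, 4) = 4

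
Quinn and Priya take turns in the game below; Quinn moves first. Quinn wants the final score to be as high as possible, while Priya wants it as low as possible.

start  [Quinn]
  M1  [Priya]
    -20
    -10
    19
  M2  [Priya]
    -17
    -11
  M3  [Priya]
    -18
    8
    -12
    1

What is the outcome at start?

M1 (Priya): min(-20, -10, 19) = -20
M2 (Priya): min(-17, -11) = -17
M3 (Priya): min(-18, 8, -12, 1) = -18
start (Quinn): max(-20, -17, -18) = -17

-17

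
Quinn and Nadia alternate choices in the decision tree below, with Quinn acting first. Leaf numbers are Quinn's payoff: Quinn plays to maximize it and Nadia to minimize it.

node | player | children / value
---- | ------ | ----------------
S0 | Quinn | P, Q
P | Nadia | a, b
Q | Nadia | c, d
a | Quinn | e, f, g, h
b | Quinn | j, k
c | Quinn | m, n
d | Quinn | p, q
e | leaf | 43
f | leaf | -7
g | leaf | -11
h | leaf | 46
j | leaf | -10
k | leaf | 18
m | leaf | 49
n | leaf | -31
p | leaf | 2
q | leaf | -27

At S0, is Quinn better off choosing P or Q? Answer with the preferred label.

a (Quinn): max(43, -7, -11, 46) = 46
b (Quinn): max(-10, 18) = 18
P (Nadia): min(46, 18) = 18
c (Quinn): max(49, -31) = 49
d (Quinn): max(2, -27) = 2
Q (Nadia): min(49, 2) = 2
Quinn prefers the higher value; P=18, Q=2. P is better since 18 > 2.

P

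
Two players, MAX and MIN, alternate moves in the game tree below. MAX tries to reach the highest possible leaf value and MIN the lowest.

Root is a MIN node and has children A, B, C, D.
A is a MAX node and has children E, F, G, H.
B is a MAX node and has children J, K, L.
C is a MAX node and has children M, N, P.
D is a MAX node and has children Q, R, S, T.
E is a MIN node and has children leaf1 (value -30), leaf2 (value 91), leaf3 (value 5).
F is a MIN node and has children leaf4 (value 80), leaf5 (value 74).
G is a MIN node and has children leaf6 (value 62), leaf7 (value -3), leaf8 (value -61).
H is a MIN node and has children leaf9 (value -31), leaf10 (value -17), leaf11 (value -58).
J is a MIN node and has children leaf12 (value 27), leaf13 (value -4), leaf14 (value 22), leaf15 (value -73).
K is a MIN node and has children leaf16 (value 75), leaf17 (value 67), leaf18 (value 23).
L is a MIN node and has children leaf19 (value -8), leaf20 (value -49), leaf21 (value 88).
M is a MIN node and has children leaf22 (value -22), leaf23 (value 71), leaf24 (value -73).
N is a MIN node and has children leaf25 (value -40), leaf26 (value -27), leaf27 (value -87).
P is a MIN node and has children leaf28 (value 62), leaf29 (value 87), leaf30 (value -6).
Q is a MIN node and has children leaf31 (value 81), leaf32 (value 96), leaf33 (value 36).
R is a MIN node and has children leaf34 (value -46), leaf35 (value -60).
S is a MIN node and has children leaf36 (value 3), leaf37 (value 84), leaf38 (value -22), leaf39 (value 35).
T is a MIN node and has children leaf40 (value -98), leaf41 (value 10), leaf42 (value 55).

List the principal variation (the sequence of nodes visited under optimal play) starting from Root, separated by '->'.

Root -> C -> P -> leaf30

E (MIN): min(-30, 91, 5) = -30
F (MIN): min(80, 74) = 74
G (MIN): min(62, -3, -61) = -61
H (MIN): min(-31, -17, -58) = -58
A (MAX): max(-30, 74, -61, -58) = 74
J (MIN): min(27, -4, 22, -73) = -73
K (MIN): min(75, 67, 23) = 23
L (MIN): min(-8, -49, 88) = -49
B (MAX): max(-73, 23, -49) = 23
M (MIN): min(-22, 71, -73) = -73
N (MIN): min(-40, -27, -87) = -87
P (MIN): min(62, 87, -6) = -6
C (MAX): max(-73, -87, -6) = -6
Q (MIN): min(81, 96, 36) = 36
R (MIN): min(-46, -60) = -60
S (MIN): min(3, 84, -22, 35) = -22
T (MIN): min(-98, 10, 55) = -98
D (MAX): max(36, -60, -22, -98) = 36
Root (MIN): min(74, 23, -6, 36) = -6
At Root, MIN picks C (lowest: -6).
At C, MAX picks P (highest: -6).
At P, MIN picks leaf30 (lowest: -6).
Terminal value -6.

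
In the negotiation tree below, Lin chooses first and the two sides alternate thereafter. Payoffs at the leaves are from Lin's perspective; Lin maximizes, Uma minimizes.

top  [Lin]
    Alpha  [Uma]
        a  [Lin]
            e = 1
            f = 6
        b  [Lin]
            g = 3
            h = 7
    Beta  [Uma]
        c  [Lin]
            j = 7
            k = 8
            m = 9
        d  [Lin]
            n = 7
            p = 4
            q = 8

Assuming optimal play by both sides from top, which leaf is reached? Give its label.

a (Lin): max(1, 6) = 6
b (Lin): max(3, 7) = 7
Alpha (Uma): min(6, 7) = 6
c (Lin): max(7, 8, 9) = 9
d (Lin): max(7, 4, 8) = 8
Beta (Uma): min(9, 8) = 8
top (Lin): max(6, 8) = 8
At top, Lin picks Beta (highest: 8).
At Beta, Uma picks d (lowest: 8).
At d, Lin picks q (highest: 8).
Terminal value 8.

q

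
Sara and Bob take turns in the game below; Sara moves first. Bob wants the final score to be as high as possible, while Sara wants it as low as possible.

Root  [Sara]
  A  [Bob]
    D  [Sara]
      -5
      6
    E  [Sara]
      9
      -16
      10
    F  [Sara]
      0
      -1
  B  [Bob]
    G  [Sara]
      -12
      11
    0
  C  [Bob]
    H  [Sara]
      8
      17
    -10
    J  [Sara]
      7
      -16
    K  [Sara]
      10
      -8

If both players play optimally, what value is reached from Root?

-1

D (Sara): min(-5, 6) = -5
E (Sara): min(9, -16, 10) = -16
F (Sara): min(0, -1) = -1
A (Bob): max(-5, -16, -1) = -1
G (Sara): min(-12, 11) = -12
B (Bob): max(-12, 0) = 0
H (Sara): min(8, 17) = 8
J (Sara): min(7, -16) = -16
K (Sara): min(10, -8) = -8
C (Bob): max(8, -10, -16, -8) = 8
Root (Sara): min(-1, 0, 8) = -1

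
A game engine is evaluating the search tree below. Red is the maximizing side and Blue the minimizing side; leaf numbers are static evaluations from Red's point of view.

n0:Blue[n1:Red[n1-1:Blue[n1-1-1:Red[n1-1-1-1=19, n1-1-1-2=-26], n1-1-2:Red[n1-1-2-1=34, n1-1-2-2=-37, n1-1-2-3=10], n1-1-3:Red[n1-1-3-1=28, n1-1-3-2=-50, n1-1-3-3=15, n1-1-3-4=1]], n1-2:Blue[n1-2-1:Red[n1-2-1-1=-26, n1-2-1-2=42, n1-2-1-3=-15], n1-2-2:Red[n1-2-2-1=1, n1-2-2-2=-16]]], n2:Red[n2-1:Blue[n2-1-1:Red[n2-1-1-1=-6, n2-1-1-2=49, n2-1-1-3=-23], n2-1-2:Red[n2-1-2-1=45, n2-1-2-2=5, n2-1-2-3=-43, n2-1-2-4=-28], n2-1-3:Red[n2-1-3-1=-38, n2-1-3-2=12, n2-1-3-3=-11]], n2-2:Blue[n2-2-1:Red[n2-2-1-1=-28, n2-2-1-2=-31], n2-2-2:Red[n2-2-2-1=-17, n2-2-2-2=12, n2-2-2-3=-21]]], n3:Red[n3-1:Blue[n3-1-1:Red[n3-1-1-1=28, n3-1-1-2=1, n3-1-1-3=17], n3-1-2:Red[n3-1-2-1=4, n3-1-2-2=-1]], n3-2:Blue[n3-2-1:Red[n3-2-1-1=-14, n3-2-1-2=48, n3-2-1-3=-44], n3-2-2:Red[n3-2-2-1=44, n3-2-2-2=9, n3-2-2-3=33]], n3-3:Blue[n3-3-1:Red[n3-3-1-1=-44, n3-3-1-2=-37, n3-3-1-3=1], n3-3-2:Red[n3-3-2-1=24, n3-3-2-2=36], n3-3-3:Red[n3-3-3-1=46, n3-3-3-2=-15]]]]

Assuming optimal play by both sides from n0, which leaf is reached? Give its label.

n2-1-3-2

n1-1-1 (Red): max(19, -26) = 19
n1-1-2 (Red): max(34, -37, 10) = 34
n1-1-3 (Red): max(28, -50, 15, 1) = 28
n1-1 (Blue): min(19, 34, 28) = 19
n1-2-1 (Red): max(-26, 42, -15) = 42
n1-2-2 (Red): max(1, -16) = 1
n1-2 (Blue): min(42, 1) = 1
n1 (Red): max(19, 1) = 19
n2-1-1 (Red): max(-6, 49, -23) = 49
n2-1-2 (Red): max(45, 5, -43, -28) = 45
n2-1-3 (Red): max(-38, 12, -11) = 12
n2-1 (Blue): min(49, 45, 12) = 12
n2-2-1 (Red): max(-28, -31) = -28
n2-2-2 (Red): max(-17, 12, -21) = 12
n2-2 (Blue): min(-28, 12) = -28
n2 (Red): max(12, -28) = 12
n3-1-1 (Red): max(28, 1, 17) = 28
n3-1-2 (Red): max(4, -1) = 4
n3-1 (Blue): min(28, 4) = 4
n3-2-1 (Red): max(-14, 48, -44) = 48
n3-2-2 (Red): max(44, 9, 33) = 44
n3-2 (Blue): min(48, 44) = 44
n3-3-1 (Red): max(-44, -37, 1) = 1
n3-3-2 (Red): max(24, 36) = 36
n3-3-3 (Red): max(46, -15) = 46
n3-3 (Blue): min(1, 36, 46) = 1
n3 (Red): max(4, 44, 1) = 44
n0 (Blue): min(19, 12, 44) = 12
At n0, Blue picks n2 (lowest: 12).
At n2, Red picks n2-1 (highest: 12).
At n2-1, Blue picks n2-1-3 (lowest: 12).
At n2-1-3, Red picks n2-1-3-2 (highest: 12).
Terminal value 12.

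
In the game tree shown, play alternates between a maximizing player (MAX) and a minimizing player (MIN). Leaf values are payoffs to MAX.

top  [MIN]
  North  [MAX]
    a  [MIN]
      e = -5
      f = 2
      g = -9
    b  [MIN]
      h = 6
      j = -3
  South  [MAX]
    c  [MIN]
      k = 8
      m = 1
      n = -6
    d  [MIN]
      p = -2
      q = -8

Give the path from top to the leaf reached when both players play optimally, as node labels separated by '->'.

a (MIN): min(-5, 2, -9) = -9
b (MIN): min(6, -3) = -3
North (MAX): max(-9, -3) = -3
c (MIN): min(8, 1, -6) = -6
d (MIN): min(-2, -8) = -8
South (MAX): max(-6, -8) = -6
top (MIN): min(-3, -6) = -6
At top, MIN picks South (lowest: -6).
At South, MAX picks c (highest: -6).
At c, MIN picks n (lowest: -6).
Terminal value -6.

top -> South -> c -> n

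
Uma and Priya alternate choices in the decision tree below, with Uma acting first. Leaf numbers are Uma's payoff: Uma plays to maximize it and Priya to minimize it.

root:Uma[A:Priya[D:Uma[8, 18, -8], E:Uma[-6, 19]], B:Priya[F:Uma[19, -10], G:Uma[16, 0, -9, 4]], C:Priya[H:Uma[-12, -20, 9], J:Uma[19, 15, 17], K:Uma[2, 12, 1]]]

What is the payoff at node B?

16

F (Uma): max(19, -10) = 19
G (Uma): max(16, 0, -9, 4) = 16
B (Priya): min(19, 16) = 16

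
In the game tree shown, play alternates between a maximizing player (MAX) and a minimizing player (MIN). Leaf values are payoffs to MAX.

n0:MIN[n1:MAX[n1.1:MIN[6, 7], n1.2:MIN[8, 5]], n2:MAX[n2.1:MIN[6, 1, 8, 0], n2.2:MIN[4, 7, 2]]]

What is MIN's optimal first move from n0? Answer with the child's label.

n1.1 (MIN): min(6, 7) = 6
n1.2 (MIN): min(8, 5) = 5
n1 (MAX): max(6, 5) = 6
n2.1 (MIN): min(6, 1, 8, 0) = 0
n2.2 (MIN): min(4, 7, 2) = 2
n2 (MAX): max(0, 2) = 2
n0 (MIN): min(6, 2) = 2
MIN at n0 wants the lowest of {n1=6, n2=2}, so chooses n2.

n2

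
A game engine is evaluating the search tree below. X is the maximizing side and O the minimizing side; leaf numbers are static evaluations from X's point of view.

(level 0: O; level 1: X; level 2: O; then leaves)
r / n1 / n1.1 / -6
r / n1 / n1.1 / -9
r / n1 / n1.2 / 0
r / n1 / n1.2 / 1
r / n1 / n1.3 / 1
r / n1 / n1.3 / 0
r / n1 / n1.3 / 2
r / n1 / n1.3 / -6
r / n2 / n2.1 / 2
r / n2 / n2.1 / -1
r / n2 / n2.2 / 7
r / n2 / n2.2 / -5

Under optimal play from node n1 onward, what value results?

n1.1 (O): min(-6, -9) = -9
n1.2 (O): min(0, 1) = 0
n1.3 (O): min(1, 0, 2, -6) = -6
n1 (X): max(-9, 0, -6) = 0

0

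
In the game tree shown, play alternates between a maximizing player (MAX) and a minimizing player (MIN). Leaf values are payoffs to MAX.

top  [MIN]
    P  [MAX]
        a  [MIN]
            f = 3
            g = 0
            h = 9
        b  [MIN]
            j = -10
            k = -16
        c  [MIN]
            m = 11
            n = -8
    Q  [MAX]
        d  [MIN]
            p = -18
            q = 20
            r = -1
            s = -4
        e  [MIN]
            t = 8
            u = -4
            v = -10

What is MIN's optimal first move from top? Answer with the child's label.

a (MIN): min(3, 0, 9) = 0
b (MIN): min(-10, -16) = -16
c (MIN): min(11, -8) = -8
P (MAX): max(0, -16, -8) = 0
d (MIN): min(-18, 20, -1, -4) = -18
e (MIN): min(8, -4, -10) = -10
Q (MAX): max(-18, -10) = -10
top (MIN): min(0, -10) = -10
MIN at top wants the lowest of {P=0, Q=-10}, so chooses Q.

Q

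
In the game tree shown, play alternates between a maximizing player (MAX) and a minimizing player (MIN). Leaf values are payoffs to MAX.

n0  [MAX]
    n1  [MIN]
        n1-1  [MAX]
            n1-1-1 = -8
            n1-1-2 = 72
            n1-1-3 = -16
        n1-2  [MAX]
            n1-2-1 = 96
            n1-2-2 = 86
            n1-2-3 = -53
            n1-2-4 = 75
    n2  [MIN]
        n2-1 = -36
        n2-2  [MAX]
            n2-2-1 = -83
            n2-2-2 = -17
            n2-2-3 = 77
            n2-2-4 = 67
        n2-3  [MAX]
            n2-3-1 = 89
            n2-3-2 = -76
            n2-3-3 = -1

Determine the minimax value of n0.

72

n1-1 (MAX): max(-8, 72, -16) = 72
n1-2 (MAX): max(96, 86, -53, 75) = 96
n1 (MIN): min(72, 96) = 72
n2-2 (MAX): max(-83, -17, 77, 67) = 77
n2-3 (MAX): max(89, -76, -1) = 89
n2 (MIN): min(-36, 77, 89) = -36
n0 (MAX): max(72, -36) = 72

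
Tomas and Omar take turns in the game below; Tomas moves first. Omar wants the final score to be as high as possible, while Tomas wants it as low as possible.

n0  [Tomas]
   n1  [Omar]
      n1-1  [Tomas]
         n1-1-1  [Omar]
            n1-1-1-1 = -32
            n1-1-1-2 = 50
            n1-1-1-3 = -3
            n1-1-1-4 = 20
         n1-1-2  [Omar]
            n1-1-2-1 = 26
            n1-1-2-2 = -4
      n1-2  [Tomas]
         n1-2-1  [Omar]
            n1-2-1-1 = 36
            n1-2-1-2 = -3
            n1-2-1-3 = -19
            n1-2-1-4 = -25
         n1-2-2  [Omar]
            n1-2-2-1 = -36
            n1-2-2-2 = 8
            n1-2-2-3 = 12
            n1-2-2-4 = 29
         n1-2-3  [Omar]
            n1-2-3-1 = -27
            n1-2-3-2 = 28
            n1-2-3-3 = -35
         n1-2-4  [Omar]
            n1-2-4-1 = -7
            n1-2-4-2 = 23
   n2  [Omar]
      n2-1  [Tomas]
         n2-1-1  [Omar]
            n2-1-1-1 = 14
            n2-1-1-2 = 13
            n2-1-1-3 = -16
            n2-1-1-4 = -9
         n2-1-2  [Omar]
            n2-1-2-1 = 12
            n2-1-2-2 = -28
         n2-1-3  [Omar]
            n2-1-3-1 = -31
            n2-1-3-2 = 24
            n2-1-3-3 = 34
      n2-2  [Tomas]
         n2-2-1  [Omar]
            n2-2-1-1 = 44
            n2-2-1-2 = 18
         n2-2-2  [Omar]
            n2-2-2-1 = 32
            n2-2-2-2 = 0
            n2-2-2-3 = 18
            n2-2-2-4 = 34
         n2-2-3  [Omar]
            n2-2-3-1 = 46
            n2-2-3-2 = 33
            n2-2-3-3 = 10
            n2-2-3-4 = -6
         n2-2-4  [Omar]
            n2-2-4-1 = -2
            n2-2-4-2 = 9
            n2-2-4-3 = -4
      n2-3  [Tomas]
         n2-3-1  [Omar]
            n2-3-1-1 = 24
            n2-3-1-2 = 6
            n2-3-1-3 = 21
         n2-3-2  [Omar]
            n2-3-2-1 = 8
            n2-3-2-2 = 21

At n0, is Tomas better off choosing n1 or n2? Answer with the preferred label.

n1-1-1 (Omar): max(-32, 50, -3, 20) = 50
n1-1-2 (Omar): max(26, -4) = 26
n1-1 (Tomas): min(50, 26) = 26
n1-2-1 (Omar): max(36, -3, -19, -25) = 36
n1-2-2 (Omar): max(-36, 8, 12, 29) = 29
n1-2-3 (Omar): max(-27, 28, -35) = 28
n1-2-4 (Omar): max(-7, 23) = 23
n1-2 (Tomas): min(36, 29, 28, 23) = 23
n1 (Omar): max(26, 23) = 26
n2-1-1 (Omar): max(14, 13, -16, -9) = 14
n2-1-2 (Omar): max(12, -28) = 12
n2-1-3 (Omar): max(-31, 24, 34) = 34
n2-1 (Tomas): min(14, 12, 34) = 12
n2-2-1 (Omar): max(44, 18) = 44
n2-2-2 (Omar): max(32, 0, 18, 34) = 34
n2-2-3 (Omar): max(46, 33, 10, -6) = 46
n2-2-4 (Omar): max(-2, 9, -4) = 9
n2-2 (Tomas): min(44, 34, 46, 9) = 9
n2-3-1 (Omar): max(24, 6, 21) = 24
n2-3-2 (Omar): max(8, 21) = 21
n2-3 (Tomas): min(24, 21) = 21
n2 (Omar): max(12, 9, 21) = 21
Tomas prefers the lower value; n1=26, n2=21. n2 is better since 21 < 26.

n2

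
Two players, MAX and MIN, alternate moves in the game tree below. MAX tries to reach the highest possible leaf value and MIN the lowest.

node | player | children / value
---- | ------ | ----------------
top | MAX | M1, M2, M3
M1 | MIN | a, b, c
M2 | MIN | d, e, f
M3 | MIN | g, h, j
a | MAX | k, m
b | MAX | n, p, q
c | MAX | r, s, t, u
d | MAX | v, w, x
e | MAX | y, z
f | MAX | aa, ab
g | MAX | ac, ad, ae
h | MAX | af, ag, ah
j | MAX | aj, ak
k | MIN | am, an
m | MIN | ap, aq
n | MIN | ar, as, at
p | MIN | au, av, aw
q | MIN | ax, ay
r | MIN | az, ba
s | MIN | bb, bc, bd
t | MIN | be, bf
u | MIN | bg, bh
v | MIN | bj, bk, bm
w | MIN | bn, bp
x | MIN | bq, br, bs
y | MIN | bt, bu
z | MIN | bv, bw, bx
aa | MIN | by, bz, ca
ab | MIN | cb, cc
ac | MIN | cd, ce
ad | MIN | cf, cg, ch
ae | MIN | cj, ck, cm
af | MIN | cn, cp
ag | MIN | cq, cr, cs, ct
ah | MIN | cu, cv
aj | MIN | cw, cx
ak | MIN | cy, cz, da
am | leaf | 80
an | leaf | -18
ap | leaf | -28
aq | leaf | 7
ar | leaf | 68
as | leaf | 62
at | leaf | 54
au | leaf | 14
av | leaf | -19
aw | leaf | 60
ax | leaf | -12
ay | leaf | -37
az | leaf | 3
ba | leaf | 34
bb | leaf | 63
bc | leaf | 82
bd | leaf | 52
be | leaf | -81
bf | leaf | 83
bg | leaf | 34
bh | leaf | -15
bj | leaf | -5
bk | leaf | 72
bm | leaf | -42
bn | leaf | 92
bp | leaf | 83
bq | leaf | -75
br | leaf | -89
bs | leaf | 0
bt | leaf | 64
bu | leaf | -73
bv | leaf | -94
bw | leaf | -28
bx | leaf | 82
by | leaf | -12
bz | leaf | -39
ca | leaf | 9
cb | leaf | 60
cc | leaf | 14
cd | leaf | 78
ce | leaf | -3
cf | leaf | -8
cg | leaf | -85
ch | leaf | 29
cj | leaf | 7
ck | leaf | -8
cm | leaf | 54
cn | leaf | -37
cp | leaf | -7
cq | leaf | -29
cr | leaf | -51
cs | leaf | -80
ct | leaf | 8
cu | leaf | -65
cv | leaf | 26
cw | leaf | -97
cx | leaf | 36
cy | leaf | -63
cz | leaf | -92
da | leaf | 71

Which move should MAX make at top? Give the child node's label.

M1

k (MIN): min(80, -18) = -18
m (MIN): min(-28, 7) = -28
a (MAX): max(-18, -28) = -18
n (MIN): min(68, 62, 54) = 54
p (MIN): min(14, -19, 60) = -19
q (MIN): min(-12, -37) = -37
b (MAX): max(54, -19, -37) = 54
r (MIN): min(3, 34) = 3
s (MIN): min(63, 82, 52) = 52
t (MIN): min(-81, 83) = -81
u (MIN): min(34, -15) = -15
c (MAX): max(3, 52, -81, -15) = 52
M1 (MIN): min(-18, 54, 52) = -18
v (MIN): min(-5, 72, -42) = -42
w (MIN): min(92, 83) = 83
x (MIN): min(-75, -89, 0) = -89
d (MAX): max(-42, 83, -89) = 83
y (MIN): min(64, -73) = -73
z (MIN): min(-94, -28, 82) = -94
e (MAX): max(-73, -94) = -73
aa (MIN): min(-12, -39, 9) = -39
ab (MIN): min(60, 14) = 14
f (MAX): max(-39, 14) = 14
M2 (MIN): min(83, -73, 14) = -73
ac (MIN): min(78, -3) = -3
ad (MIN): min(-8, -85, 29) = -85
ae (MIN): min(7, -8, 54) = -8
g (MAX): max(-3, -85, -8) = -3
af (MIN): min(-37, -7) = -37
ag (MIN): min(-29, -51, -80, 8) = -80
ah (MIN): min(-65, 26) = -65
h (MAX): max(-37, -80, -65) = -37
aj (MIN): min(-97, 36) = -97
ak (MIN): min(-63, -92, 71) = -92
j (MAX): max(-97, -92) = -92
M3 (MIN): min(-3, -37, -92) = -92
top (MAX): max(-18, -73, -92) = -18
MAX at top wants the highest of {M1=-18, M2=-73, M3=-92}, so chooses M1.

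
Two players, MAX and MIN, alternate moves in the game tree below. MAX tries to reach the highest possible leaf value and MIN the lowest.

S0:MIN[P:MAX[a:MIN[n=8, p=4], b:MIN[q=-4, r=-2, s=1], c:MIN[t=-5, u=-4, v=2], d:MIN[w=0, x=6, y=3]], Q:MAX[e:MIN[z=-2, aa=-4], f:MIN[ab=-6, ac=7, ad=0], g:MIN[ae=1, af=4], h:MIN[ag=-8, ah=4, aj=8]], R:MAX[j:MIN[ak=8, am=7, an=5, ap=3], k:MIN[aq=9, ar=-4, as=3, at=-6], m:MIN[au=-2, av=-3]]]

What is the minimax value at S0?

a (MIN): min(8, 4) = 4
b (MIN): min(-4, -2, 1) = -4
c (MIN): min(-5, -4, 2) = -5
d (MIN): min(0, 6, 3) = 0
P (MAX): max(4, -4, -5, 0) = 4
e (MIN): min(-2, -4) = -4
f (MIN): min(-6, 7, 0) = -6
g (MIN): min(1, 4) = 1
h (MIN): min(-8, 4, 8) = -8
Q (MAX): max(-4, -6, 1, -8) = 1
j (MIN): min(8, 7, 5, 3) = 3
k (MIN): min(9, -4, 3, -6) = -6
m (MIN): min(-2, -3) = -3
R (MAX): max(3, -6, -3) = 3
S0 (MIN): min(4, 1, 3) = 1

1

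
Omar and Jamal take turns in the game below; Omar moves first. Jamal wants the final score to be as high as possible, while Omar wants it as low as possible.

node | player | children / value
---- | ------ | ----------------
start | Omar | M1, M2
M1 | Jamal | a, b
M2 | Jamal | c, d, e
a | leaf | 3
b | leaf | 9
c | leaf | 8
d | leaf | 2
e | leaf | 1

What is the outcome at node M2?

8

M2 (Jamal): max(8, 2, 1) = 8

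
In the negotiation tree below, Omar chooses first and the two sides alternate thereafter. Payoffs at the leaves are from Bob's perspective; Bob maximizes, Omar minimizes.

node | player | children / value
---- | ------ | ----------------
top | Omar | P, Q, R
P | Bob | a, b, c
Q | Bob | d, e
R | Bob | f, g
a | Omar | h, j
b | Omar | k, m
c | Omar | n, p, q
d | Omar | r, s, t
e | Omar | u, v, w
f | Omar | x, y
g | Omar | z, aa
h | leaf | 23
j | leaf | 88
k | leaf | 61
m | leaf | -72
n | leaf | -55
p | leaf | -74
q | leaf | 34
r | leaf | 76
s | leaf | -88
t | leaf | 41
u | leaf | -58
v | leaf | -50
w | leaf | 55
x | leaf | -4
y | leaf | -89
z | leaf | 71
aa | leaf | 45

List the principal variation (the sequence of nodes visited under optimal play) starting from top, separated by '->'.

a (Omar): min(23, 88) = 23
b (Omar): min(61, -72) = -72
c (Omar): min(-55, -74, 34) = -74
P (Bob): max(23, -72, -74) = 23
d (Omar): min(76, -88, 41) = -88
e (Omar): min(-58, -50, 55) = -58
Q (Bob): max(-88, -58) = -58
f (Omar): min(-4, -89) = -89
g (Omar): min(71, 45) = 45
R (Bob): max(-89, 45) = 45
top (Omar): min(23, -58, 45) = -58
At top, Omar picks Q (lowest: -58).
At Q, Bob picks e (highest: -58).
At e, Omar picks u (lowest: -58).
Terminal value -58.

top -> Q -> e -> u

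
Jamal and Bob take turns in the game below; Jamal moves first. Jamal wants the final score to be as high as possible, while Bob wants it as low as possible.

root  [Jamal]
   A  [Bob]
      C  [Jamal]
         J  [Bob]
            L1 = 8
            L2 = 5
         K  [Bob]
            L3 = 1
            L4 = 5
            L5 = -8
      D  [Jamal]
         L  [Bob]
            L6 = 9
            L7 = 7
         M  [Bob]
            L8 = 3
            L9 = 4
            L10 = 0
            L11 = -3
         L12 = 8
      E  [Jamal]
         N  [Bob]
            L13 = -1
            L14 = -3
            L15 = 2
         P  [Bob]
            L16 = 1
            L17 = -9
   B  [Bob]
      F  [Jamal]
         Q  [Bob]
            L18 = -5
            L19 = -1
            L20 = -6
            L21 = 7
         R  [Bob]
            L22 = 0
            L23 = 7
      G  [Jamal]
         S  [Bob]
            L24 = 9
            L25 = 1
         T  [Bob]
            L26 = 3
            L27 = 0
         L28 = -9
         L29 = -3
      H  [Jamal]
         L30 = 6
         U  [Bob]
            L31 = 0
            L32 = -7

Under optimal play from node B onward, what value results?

0

Q (Bob): min(-5, -1, -6, 7) = -6
R (Bob): min(0, 7) = 0
F (Jamal): max(-6, 0) = 0
S (Bob): min(9, 1) = 1
T (Bob): min(3, 0) = 0
G (Jamal): max(1, 0, -9, -3) = 1
U (Bob): min(0, -7) = -7
H (Jamal): max(6, -7) = 6
B (Bob): min(0, 1, 6) = 0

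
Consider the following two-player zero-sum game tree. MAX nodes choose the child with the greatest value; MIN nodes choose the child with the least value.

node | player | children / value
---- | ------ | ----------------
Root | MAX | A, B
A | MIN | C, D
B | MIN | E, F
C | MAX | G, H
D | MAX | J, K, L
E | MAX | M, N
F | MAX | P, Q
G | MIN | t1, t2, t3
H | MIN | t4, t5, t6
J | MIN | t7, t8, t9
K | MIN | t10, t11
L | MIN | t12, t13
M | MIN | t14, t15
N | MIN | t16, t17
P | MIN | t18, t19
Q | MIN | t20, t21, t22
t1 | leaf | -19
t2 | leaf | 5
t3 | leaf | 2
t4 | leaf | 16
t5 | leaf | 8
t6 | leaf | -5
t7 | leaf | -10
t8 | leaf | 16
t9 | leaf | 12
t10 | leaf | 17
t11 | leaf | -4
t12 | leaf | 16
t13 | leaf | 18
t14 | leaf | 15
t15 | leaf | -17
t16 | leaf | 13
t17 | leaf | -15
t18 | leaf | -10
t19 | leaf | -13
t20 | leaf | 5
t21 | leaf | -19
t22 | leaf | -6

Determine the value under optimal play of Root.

-5

G (MIN): min(-19, 5, 2) = -19
H (MIN): min(16, 8, -5) = -5
C (MAX): max(-19, -5) = -5
J (MIN): min(-10, 16, 12) = -10
K (MIN): min(17, -4) = -4
L (MIN): min(16, 18) = 16
D (MAX): max(-10, -4, 16) = 16
A (MIN): min(-5, 16) = -5
M (MIN): min(15, -17) = -17
N (MIN): min(13, -15) = -15
E (MAX): max(-17, -15) = -15
P (MIN): min(-10, -13) = -13
Q (MIN): min(5, -19, -6) = -19
F (MAX): max(-13, -19) = -13
B (MIN): min(-15, -13) = -15
Root (MAX): max(-5, -15) = -5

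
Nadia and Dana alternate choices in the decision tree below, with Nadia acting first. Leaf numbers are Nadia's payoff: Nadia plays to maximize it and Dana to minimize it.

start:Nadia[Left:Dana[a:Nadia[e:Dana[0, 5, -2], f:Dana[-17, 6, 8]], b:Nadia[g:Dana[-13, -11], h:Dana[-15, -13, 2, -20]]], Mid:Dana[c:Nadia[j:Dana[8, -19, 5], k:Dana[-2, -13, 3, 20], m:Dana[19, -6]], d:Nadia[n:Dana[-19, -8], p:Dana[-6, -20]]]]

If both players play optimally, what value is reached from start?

-13

e (Dana): min(0, 5, -2) = -2
f (Dana): min(-17, 6, 8) = -17
a (Nadia): max(-2, -17) = -2
g (Dana): min(-13, -11) = -13
h (Dana): min(-15, -13, 2, -20) = -20
b (Nadia): max(-13, -20) = -13
Left (Dana): min(-2, -13) = -13
j (Dana): min(8, -19, 5) = -19
k (Dana): min(-2, -13, 3, 20) = -13
m (Dana): min(19, -6) = -6
c (Nadia): max(-19, -13, -6) = -6
n (Dana): min(-19, -8) = -19
p (Dana): min(-6, -20) = -20
d (Nadia): max(-19, -20) = -19
Mid (Dana): min(-6, -19) = -19
start (Nadia): max(-13, -19) = -13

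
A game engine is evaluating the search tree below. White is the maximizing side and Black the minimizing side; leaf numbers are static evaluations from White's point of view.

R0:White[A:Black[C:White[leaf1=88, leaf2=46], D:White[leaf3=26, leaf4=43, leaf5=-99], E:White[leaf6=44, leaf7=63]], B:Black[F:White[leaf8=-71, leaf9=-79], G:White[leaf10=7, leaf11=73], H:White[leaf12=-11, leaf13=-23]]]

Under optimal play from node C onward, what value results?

88

C (White): max(88, 46) = 88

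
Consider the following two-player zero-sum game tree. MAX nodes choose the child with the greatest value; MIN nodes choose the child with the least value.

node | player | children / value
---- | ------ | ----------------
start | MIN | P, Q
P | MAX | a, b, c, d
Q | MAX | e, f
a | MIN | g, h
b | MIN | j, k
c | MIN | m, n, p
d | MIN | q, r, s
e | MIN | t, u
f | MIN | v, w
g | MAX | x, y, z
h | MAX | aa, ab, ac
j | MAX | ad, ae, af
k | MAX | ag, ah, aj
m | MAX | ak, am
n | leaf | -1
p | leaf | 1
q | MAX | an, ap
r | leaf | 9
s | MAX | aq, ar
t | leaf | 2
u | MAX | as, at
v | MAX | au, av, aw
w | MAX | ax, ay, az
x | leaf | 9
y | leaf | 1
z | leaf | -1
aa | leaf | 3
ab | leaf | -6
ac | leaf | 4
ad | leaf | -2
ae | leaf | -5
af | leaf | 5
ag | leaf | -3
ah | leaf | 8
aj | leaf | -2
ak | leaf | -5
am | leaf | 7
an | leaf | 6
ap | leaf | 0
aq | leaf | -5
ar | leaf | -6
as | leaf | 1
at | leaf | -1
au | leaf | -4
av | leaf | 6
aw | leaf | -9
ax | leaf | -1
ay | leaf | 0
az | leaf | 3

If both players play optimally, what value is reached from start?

g (MAX): max(9, 1, -1) = 9
h (MAX): max(3, -6, 4) = 4
a (MIN): min(9, 4) = 4
j (MAX): max(-2, -5, 5) = 5
k (MAX): max(-3, 8, -2) = 8
b (MIN): min(5, 8) = 5
m (MAX): max(-5, 7) = 7
c (MIN): min(7, -1, 1) = -1
q (MAX): max(6, 0) = 6
s (MAX): max(-5, -6) = -5
d (MIN): min(6, 9, -5) = -5
P (MAX): max(4, 5, -1, -5) = 5
u (MAX): max(1, -1) = 1
e (MIN): min(2, 1) = 1
v (MAX): max(-4, 6, -9) = 6
w (MAX): max(-1, 0, 3) = 3
f (MIN): min(6, 3) = 3
Q (MAX): max(1, 3) = 3
start (MIN): min(5, 3) = 3

3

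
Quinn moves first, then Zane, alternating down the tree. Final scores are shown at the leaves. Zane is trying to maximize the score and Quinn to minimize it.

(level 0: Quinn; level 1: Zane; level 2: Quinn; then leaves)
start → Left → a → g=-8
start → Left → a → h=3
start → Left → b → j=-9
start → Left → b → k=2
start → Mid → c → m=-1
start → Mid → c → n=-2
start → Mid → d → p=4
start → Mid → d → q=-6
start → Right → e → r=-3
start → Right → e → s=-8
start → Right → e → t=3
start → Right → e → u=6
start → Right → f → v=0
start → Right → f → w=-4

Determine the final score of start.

-8

a (Quinn): min(-8, 3) = -8
b (Quinn): min(-9, 2) = -9
Left (Zane): max(-8, -9) = -8
c (Quinn): min(-1, -2) = -2
d (Quinn): min(4, -6) = -6
Mid (Zane): max(-2, -6) = -2
e (Quinn): min(-3, -8, 3, 6) = -8
f (Quinn): min(0, -4) = -4
Right (Zane): max(-8, -4) = -4
start (Quinn): min(-8, -2, -4) = -8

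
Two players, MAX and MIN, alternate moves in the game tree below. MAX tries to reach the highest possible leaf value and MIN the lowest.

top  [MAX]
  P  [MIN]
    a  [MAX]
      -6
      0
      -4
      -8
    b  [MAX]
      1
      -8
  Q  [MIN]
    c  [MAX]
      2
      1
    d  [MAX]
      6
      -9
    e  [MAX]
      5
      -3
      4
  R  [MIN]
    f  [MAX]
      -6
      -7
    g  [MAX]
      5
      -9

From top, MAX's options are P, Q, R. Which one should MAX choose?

Q

a (MAX): max(-6, 0, -4, -8) = 0
b (MAX): max(1, -8) = 1
P (MIN): min(0, 1) = 0
c (MAX): max(2, 1) = 2
d (MAX): max(6, -9) = 6
e (MAX): max(5, -3, 4) = 5
Q (MIN): min(2, 6, 5) = 2
f (MAX): max(-6, -7) = -6
g (MAX): max(5, -9) = 5
R (MIN): min(-6, 5) = -6
top (MAX): max(0, 2, -6) = 2
MAX at top wants the highest of {P=0, Q=2, R=-6}, so chooses Q.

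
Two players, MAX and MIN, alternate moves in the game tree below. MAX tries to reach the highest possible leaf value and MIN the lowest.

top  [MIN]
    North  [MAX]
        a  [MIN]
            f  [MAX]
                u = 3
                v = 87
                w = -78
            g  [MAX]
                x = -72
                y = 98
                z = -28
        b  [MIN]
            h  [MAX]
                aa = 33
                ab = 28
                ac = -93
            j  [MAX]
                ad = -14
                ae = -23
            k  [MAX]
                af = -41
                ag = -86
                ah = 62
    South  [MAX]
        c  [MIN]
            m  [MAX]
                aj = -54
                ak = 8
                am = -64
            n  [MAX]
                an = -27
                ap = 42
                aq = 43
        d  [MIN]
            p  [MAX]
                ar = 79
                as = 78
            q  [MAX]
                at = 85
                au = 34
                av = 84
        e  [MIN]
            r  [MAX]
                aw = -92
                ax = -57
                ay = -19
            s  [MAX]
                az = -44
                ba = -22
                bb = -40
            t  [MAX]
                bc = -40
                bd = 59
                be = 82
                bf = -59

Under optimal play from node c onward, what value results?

8

m (MAX): max(-54, 8, -64) = 8
n (MAX): max(-27, 42, 43) = 43
c (MIN): min(8, 43) = 8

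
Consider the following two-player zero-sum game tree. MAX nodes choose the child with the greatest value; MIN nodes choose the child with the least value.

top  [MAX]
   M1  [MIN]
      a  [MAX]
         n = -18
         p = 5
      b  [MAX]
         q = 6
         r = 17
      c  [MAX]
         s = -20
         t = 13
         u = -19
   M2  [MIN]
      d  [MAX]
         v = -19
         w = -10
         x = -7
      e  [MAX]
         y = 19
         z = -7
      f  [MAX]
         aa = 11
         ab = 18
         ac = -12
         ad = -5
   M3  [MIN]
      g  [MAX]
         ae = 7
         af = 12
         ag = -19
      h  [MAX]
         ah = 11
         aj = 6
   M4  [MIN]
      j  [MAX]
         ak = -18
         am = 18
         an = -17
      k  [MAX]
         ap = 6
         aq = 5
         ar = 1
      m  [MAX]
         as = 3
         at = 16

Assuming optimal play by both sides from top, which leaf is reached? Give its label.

ah

a (MAX): max(-18, 5) = 5
b (MAX): max(6, 17) = 17
c (MAX): max(-20, 13, -19) = 13
M1 (MIN): min(5, 17, 13) = 5
d (MAX): max(-19, -10, -7) = -7
e (MAX): max(19, -7) = 19
f (MAX): max(11, 18, -12, -5) = 18
M2 (MIN): min(-7, 19, 18) = -7
g (MAX): max(7, 12, -19) = 12
h (MAX): max(11, 6) = 11
M3 (MIN): min(12, 11) = 11
j (MAX): max(-18, 18, -17) = 18
k (MAX): max(6, 5, 1) = 6
m (MAX): max(3, 16) = 16
M4 (MIN): min(18, 6, 16) = 6
top (MAX): max(5, -7, 11, 6) = 11
At top, MAX picks M3 (highest: 11).
At M3, MIN picks h (lowest: 11).
At h, MAX picks ah (highest: 11).
Terminal value 11.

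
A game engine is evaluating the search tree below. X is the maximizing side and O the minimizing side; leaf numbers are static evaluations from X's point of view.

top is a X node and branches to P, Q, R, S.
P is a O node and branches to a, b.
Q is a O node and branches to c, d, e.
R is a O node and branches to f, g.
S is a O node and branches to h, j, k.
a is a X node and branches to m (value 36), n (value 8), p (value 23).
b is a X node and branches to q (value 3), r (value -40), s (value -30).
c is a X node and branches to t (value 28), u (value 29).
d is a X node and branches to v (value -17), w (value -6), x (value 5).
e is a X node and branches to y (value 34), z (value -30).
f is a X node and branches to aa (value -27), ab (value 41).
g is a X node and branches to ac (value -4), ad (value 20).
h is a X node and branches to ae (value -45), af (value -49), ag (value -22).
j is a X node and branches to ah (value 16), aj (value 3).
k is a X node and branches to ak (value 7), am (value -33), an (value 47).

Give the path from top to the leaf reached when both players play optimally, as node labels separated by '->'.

top -> R -> g -> ad

a (X): max(36, 8, 23) = 36
b (X): max(3, -40, -30) = 3
P (O): min(36, 3) = 3
c (X): max(28, 29) = 29
d (X): max(-17, -6, 5) = 5
e (X): max(34, -30) = 34
Q (O): min(29, 5, 34) = 5
f (X): max(-27, 41) = 41
g (X): max(-4, 20) = 20
R (O): min(41, 20) = 20
h (X): max(-45, -49, -22) = -22
j (X): max(16, 3) = 16
k (X): max(7, -33, 47) = 47
S (O): min(-22, 16, 47) = -22
top (X): max(3, 5, 20, -22) = 20
At top, X picks R (highest: 20).
At R, O picks g (lowest: 20).
At g, X picks ad (highest: 20).
Terminal value 20.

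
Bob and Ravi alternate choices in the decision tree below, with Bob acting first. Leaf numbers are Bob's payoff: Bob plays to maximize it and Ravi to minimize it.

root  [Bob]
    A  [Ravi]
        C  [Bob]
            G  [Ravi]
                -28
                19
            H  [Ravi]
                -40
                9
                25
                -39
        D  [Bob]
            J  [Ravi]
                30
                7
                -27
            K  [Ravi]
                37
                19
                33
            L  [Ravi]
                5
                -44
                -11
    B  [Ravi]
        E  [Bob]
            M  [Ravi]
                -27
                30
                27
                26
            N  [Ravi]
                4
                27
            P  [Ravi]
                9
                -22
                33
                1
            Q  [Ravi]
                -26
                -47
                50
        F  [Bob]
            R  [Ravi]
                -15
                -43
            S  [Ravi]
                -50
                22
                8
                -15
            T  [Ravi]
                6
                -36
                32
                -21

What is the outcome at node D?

J (Ravi): min(30, 7, -27) = -27
K (Ravi): min(37, 19, 33) = 19
L (Ravi): min(5, -44, -11) = -44
D (Bob): max(-27, 19, -44) = 19

19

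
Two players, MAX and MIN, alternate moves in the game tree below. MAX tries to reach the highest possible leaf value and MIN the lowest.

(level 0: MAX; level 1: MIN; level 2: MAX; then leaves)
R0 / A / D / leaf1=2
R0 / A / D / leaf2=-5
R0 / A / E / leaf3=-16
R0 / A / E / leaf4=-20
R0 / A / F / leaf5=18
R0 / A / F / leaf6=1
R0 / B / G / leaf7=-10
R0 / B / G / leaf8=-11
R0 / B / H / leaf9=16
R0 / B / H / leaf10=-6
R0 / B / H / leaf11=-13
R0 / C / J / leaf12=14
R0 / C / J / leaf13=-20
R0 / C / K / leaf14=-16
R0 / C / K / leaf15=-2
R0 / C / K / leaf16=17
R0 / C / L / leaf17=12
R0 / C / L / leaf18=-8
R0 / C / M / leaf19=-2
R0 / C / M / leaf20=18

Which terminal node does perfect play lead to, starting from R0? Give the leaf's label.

D (MAX): max(2, -5) = 2
E (MAX): max(-16, -20) = -16
F (MAX): max(18, 1) = 18
A (MIN): min(2, -16, 18) = -16
G (MAX): max(-10, -11) = -10
H (MAX): max(16, -6, -13) = 16
B (MIN): min(-10, 16) = -10
J (MAX): max(14, -20) = 14
K (MAX): max(-16, -2, 17) = 17
L (MAX): max(12, -8) = 12
M (MAX): max(-2, 18) = 18
C (MIN): min(14, 17, 12, 18) = 12
R0 (MAX): max(-16, -10, 12) = 12
At R0, MAX picks C (highest: 12).
At C, MIN picks L (lowest: 12).
At L, MAX picks leaf17 (highest: 12).
Terminal value 12.

leaf17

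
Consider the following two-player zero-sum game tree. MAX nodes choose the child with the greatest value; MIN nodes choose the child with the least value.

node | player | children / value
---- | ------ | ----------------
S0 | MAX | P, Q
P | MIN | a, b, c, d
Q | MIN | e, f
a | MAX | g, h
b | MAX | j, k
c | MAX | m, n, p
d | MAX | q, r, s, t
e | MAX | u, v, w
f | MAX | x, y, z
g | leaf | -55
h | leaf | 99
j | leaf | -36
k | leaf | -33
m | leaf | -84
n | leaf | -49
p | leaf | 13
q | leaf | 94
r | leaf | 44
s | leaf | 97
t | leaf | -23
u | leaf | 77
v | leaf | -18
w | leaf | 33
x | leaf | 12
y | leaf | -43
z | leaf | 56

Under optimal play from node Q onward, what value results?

56

e (MAX): max(77, -18, 33) = 77
f (MAX): max(12, -43, 56) = 56
Q (MIN): min(77, 56) = 56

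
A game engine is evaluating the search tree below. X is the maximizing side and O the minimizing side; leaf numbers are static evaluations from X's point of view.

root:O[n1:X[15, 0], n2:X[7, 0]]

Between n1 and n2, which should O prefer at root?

n1 (X): max(15, 0) = 15
n2 (X): max(7, 0) = 7
O prefers the lower value; n1=15, n2=7. n2 is better since 7 < 15.

n2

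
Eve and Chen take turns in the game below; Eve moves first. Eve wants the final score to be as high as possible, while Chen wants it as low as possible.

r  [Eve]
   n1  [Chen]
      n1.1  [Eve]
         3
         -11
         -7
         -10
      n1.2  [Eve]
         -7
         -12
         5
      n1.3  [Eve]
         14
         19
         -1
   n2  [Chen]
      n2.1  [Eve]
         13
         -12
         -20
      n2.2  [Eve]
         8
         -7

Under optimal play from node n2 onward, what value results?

8

n2.1 (Eve): max(13, -12, -20) = 13
n2.2 (Eve): max(8, -7) = 8
n2 (Chen): min(13, 8) = 8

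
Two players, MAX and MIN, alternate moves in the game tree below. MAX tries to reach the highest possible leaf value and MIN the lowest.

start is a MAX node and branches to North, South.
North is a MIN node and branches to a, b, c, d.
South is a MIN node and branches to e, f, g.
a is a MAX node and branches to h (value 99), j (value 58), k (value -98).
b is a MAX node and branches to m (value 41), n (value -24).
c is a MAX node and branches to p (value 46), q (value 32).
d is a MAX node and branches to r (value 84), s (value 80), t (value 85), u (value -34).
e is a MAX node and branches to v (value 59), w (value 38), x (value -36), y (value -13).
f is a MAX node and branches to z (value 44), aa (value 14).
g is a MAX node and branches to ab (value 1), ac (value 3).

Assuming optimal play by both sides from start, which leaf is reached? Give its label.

a (MAX): max(99, 58, -98) = 99
b (MAX): max(41, -24) = 41
c (MAX): max(46, 32) = 46
d (MAX): max(84, 80, 85, -34) = 85
North (MIN): min(99, 41, 46, 85) = 41
e (MAX): max(59, 38, -36, -13) = 59
f (MAX): max(44, 14) = 44
g (MAX): max(1, 3) = 3
South (MIN): min(59, 44, 3) = 3
start (MAX): max(41, 3) = 41
At start, MAX picks North (highest: 41).
At North, MIN picks b (lowest: 41).
At b, MAX picks m (highest: 41).
Terminal value 41.

m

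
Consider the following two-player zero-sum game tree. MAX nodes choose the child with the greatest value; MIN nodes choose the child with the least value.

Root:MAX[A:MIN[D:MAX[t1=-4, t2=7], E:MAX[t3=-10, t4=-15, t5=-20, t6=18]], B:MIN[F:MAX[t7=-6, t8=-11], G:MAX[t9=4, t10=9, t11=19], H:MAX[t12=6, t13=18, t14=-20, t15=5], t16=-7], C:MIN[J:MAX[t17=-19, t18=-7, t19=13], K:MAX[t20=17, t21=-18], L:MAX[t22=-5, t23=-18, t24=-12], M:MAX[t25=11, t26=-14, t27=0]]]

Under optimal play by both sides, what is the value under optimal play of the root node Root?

7

D (MAX): max(-4, 7) = 7
E (MAX): max(-10, -15, -20, 18) = 18
A (MIN): min(7, 18) = 7
F (MAX): max(-6, -11) = -6
G (MAX): max(4, 9, 19) = 19
H (MAX): max(6, 18, -20, 5) = 18
B (MIN): min(-6, 19, 18, -7) = -7
J (MAX): max(-19, -7, 13) = 13
K (MAX): max(17, -18) = 17
L (MAX): max(-5, -18, -12) = -5
M (MAX): max(11, -14, 0) = 11
C (MIN): min(13, 17, -5, 11) = -5
Root (MAX): max(7, -7, -5) = 7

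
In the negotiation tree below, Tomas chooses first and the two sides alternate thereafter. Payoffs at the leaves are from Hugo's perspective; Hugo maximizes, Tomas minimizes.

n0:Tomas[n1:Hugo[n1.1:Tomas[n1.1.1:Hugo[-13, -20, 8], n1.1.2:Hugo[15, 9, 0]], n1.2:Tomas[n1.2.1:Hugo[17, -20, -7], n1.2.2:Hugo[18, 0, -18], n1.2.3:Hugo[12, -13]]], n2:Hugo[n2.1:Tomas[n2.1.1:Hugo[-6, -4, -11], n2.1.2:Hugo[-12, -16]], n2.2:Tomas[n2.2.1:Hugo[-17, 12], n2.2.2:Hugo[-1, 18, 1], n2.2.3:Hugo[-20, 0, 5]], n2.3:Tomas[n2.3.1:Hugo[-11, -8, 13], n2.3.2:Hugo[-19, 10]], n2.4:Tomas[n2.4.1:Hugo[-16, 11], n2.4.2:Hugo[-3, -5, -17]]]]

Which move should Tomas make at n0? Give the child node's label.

n1.1.1 (Hugo): max(-13, -20, 8) = 8
n1.1.2 (Hugo): max(15, 9, 0) = 15
n1.1 (Tomas): min(8, 15) = 8
n1.2.1 (Hugo): max(17, -20, -7) = 17
n1.2.2 (Hugo): max(18, 0, -18) = 18
n1.2.3 (Hugo): max(12, -13) = 12
n1.2 (Tomas): min(17, 18, 12) = 12
n1 (Hugo): max(8, 12) = 12
n2.1.1 (Hugo): max(-6, -4, -11) = -4
n2.1.2 (Hugo): max(-12, -16) = -12
n2.1 (Tomas): min(-4, -12) = -12
n2.2.1 (Hugo): max(-17, 12) = 12
n2.2.2 (Hugo): max(-1, 18, 1) = 18
n2.2.3 (Hugo): max(-20, 0, 5) = 5
n2.2 (Tomas): min(12, 18, 5) = 5
n2.3.1 (Hugo): max(-11, -8, 13) = 13
n2.3.2 (Hugo): max(-19, 10) = 10
n2.3 (Tomas): min(13, 10) = 10
n2.4.1 (Hugo): max(-16, 11) = 11
n2.4.2 (Hugo): max(-3, -5, -17) = -3
n2.4 (Tomas): min(11, -3) = -3
n2 (Hugo): max(-12, 5, 10, -3) = 10
n0 (Tomas): min(12, 10) = 10
Tomas at n0 wants the lowest of {n1=12, n2=10}, so chooses n2.

n2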